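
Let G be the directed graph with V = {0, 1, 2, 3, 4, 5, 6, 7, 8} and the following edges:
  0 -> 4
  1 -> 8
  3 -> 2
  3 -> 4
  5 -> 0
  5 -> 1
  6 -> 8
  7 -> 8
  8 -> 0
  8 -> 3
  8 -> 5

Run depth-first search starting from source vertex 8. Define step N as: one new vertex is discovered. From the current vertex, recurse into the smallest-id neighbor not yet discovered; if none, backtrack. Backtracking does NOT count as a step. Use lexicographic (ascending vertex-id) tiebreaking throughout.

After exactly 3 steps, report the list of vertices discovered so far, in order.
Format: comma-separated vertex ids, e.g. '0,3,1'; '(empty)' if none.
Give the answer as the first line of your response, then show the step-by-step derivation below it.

8,0,4

step 1: discover 8; path=8; order=8
step 2: discover 0; path=8>0; order=8,0
step 3: discover 4; path=8>0>4; order=8,0,4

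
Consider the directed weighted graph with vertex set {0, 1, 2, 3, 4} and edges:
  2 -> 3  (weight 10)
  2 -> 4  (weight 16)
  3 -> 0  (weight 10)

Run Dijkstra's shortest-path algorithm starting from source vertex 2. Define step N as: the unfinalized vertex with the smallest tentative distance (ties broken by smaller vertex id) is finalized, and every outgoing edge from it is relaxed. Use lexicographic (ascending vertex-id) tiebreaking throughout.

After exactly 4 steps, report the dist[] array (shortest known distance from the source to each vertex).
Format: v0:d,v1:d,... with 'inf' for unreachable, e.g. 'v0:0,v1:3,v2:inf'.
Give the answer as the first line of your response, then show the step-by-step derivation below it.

v0:20,v1:inf,v2:0,v3:10,v4:16

step 1: dist = v0:inf,v1:inf,v2:0,v3:10,v4:16
step 2: dist = v0:20,v1:inf,v2:0,v3:10,v4:16
step 3: dist = v0:20,v1:inf,v2:0,v3:10,v4:16
step 4: dist = v0:20,v1:inf,v2:0,v3:10,v4:16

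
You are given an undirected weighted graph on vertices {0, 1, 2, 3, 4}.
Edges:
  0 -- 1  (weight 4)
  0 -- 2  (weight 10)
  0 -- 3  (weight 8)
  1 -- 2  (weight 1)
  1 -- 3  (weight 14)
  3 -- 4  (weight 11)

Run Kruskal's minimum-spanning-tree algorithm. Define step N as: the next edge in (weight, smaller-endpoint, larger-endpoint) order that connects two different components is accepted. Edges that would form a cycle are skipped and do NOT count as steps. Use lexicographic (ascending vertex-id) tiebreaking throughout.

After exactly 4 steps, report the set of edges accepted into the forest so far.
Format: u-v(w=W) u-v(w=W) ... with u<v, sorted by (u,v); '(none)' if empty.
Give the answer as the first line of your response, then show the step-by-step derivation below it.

0-1(w=4) 0-3(w=8) 1-2(w=1) 3-4(w=11)

step 1: add edge 1-2 (w=1); MST = {1-2(w=1)}
step 2: add edge 0-1 (w=4); MST = {0-1(w=4) 1-2(w=1)}
step 3: add edge 0-3 (w=8); MST = {0-1(w=4) 0-3(w=8) 1-2(w=1)}
step 4: add edge 3-4 (w=11); MST = {0-1(w=4) 0-3(w=8) 1-2(w=1) 3-4(w=11)}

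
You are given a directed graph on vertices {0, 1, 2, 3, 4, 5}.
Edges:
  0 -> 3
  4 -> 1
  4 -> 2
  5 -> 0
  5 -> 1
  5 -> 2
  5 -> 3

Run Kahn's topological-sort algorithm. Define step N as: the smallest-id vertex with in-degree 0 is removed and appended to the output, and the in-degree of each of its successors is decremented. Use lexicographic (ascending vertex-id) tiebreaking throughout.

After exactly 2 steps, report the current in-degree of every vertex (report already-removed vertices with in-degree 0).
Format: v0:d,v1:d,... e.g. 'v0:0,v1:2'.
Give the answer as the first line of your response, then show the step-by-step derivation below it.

v0:0,v1:0,v2:0,v3:1,v4:0,v5:0

step 1: output 4; order=[4]; indeg=(1,1,1,2,0,0)
step 2: output 5; order=[4,5]; indeg=(0,0,0,1,0,0)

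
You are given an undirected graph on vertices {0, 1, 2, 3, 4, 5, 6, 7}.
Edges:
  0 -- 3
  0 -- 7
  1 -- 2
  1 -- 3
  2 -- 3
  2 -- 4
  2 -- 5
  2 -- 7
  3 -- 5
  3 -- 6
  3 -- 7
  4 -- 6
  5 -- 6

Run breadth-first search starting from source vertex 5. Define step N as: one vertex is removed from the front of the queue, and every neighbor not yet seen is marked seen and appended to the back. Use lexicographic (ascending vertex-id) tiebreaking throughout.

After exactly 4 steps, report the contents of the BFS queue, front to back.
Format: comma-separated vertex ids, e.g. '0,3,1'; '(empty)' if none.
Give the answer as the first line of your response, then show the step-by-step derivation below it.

1,4,7,0

step 1: dequeue 5; queue=[2,3,6]; order=5
step 2: dequeue 2; queue=[3,6,1,4,7]; order=5,2
step 3: dequeue 3; queue=[6,1,4,7,0]; order=5,2,3
step 4: dequeue 6; queue=[1,4,7,0]; order=5,2,3,6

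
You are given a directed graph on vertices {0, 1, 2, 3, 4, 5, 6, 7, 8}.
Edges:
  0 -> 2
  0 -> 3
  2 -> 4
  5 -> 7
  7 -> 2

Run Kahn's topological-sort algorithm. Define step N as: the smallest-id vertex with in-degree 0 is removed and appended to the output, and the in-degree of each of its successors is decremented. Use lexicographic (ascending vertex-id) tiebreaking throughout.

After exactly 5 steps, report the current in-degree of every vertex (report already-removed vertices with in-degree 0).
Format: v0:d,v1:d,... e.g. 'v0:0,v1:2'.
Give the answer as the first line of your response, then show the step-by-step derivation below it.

v0:0,v1:0,v2:1,v3:0,v4:1,v5:0,v6:0,v7:0,v8:0

step 1: output 0; order=[0]; indeg=(0,0,1,0,1,0,0,1,0)
step 2: output 1; order=[0,1]; indeg=(0,0,1,0,1,0,0,1,0)
step 3: output 3; order=[0,1,3]; indeg=(0,0,1,0,1,0,0,1,0)
step 4: output 5; order=[0,1,3,5]; indeg=(0,0,1,0,1,0,0,0,0)
step 5: output 6; order=[0,1,3,5,6]; indeg=(0,0,1,0,1,0,0,0,0)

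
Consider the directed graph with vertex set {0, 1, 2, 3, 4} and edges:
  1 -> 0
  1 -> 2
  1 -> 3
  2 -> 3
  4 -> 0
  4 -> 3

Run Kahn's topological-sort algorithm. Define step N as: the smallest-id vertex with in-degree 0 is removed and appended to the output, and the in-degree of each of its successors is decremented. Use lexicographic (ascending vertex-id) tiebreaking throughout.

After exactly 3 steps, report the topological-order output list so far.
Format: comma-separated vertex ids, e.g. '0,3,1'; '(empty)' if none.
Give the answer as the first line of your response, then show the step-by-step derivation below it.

1,2,4

step 1: output 1; order=[1]; indeg=(1,0,0,2,0)
step 2: output 2; order=[1,2]; indeg=(1,0,0,1,0)
step 3: output 4; order=[1,2,4]; indeg=(0,0,0,0,0)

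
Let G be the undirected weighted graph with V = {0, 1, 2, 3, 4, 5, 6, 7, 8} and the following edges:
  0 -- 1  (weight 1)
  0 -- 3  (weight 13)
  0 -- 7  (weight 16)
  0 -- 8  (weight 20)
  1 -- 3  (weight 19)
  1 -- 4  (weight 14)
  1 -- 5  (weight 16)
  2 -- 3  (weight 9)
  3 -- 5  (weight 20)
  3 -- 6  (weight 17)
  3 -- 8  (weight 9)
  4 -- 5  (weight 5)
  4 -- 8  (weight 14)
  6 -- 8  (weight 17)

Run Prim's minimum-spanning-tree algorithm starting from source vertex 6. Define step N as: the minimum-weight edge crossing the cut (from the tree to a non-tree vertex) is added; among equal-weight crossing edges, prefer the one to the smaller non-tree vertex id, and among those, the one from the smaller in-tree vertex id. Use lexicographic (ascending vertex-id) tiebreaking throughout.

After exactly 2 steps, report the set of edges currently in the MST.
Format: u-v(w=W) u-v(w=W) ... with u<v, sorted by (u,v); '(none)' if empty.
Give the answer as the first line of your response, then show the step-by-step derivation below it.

2-3(w=9) 3-6(w=17)

step 1: add edge 3-6 (w=17); MST = {3-6(w=17)}
step 2: add edge 2-3 (w=9); MST = {2-3(w=9) 3-6(w=17)}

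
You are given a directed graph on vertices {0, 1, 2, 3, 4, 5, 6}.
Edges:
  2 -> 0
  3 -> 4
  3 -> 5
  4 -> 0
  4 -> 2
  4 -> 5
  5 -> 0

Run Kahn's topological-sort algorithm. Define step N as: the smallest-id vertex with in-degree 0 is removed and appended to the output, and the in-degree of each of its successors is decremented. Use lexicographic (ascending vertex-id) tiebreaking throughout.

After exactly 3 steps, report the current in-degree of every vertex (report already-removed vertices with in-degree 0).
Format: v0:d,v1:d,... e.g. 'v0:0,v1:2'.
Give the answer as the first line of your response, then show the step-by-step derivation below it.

v0:2,v1:0,v2:0,v3:0,v4:0,v5:0,v6:0

step 1: output 1; order=[1]; indeg=(3,0,1,0,1,2,0)
step 2: output 3; order=[1,3]; indeg=(3,0,1,0,0,1,0)
step 3: output 4; order=[1,3,4]; indeg=(2,0,0,0,0,0,0)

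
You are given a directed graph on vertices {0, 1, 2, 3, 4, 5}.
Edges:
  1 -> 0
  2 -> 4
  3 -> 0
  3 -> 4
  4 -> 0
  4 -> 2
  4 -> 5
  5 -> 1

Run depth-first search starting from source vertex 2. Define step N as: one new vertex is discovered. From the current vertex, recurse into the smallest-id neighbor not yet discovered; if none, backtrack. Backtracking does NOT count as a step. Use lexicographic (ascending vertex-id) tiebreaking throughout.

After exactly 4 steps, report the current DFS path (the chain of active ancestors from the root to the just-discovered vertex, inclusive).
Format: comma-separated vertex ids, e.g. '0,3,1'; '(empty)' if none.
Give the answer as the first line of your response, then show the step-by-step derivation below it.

2,4,5

step 1: discover 2; path=2; order=2
step 2: discover 4; path=2>4; order=2,4
step 3: discover 0; path=2>4>0; order=2,4,0
step 4: discover 5; path=2>4>5; order=2,4,0,5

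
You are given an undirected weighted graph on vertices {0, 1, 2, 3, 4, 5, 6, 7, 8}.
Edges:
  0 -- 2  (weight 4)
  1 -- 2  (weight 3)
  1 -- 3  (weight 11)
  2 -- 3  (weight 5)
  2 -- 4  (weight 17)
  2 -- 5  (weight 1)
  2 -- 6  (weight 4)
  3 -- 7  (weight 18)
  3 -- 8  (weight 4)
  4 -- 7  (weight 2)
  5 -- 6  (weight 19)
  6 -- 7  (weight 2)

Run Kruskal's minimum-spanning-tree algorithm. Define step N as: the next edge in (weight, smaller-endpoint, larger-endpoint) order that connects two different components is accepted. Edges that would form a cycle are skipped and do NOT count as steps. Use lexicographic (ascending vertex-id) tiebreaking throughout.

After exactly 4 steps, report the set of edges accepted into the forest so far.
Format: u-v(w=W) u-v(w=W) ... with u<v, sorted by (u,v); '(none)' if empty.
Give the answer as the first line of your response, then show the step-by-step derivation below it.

1-2(w=3) 2-5(w=1) 4-7(w=2) 6-7(w=2)

step 1: add edge 2-5 (w=1); MST = {2-5(w=1)}
step 2: add edge 4-7 (w=2); MST = {2-5(w=1) 4-7(w=2)}
step 3: add edge 6-7 (w=2); MST = {2-5(w=1) 4-7(w=2) 6-7(w=2)}
step 4: add edge 1-2 (w=3); MST = {1-2(w=3) 2-5(w=1) 4-7(w=2) 6-7(w=2)}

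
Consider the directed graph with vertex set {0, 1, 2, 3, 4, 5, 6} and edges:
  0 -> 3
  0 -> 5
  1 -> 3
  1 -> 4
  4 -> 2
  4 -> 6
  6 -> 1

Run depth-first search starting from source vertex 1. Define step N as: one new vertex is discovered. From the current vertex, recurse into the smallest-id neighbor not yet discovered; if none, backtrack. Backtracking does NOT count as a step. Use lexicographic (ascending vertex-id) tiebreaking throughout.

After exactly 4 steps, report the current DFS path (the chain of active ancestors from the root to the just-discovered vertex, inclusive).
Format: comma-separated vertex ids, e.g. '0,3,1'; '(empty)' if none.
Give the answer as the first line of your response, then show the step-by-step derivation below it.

1,4,2

step 1: discover 1; path=1; order=1
step 2: discover 3; path=1>3; order=1,3
step 3: discover 4; path=1>4; order=1,3,4
step 4: discover 2; path=1>4>2; order=1,3,4,2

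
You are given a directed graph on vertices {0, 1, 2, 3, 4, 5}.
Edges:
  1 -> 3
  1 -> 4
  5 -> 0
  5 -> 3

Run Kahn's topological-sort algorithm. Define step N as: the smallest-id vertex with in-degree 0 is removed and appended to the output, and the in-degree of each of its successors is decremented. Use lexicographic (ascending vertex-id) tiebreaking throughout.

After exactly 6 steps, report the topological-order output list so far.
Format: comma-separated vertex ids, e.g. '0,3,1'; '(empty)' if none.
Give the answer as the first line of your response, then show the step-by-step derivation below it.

1,2,4,5,0,3

step 1: output 1; order=[1]; indeg=(1,0,0,1,0,0)
step 2: output 2; order=[1,2]; indeg=(1,0,0,1,0,0)
step 3: output 4; order=[1,2,4]; indeg=(1,0,0,1,0,0)
step 4: output 5; order=[1,2,4,5]; indeg=(0,0,0,0,0,0)
step 5: output 0; order=[1,2,4,5,0]; indeg=(0,0,0,0,0,0)
step 6: output 3; order=[1,2,4,5,0,3]; indeg=(0,0,0,0,0,0)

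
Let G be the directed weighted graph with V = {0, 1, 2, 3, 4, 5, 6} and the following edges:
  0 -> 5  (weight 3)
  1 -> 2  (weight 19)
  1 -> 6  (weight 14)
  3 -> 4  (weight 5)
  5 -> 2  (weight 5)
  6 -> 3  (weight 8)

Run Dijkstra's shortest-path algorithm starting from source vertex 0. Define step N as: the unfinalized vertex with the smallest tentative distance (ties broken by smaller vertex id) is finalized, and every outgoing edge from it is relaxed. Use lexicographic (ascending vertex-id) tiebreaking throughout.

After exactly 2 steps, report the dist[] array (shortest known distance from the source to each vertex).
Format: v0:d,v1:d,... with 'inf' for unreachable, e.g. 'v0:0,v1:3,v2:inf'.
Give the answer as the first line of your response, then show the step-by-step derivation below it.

v0:0,v1:inf,v2:8,v3:inf,v4:inf,v5:3,v6:inf

step 1: dist = v0:0,v1:inf,v2:inf,v3:inf,v4:inf,v5:3,v6:inf
step 2: dist = v0:0,v1:inf,v2:8,v3:inf,v4:inf,v5:3,v6:inf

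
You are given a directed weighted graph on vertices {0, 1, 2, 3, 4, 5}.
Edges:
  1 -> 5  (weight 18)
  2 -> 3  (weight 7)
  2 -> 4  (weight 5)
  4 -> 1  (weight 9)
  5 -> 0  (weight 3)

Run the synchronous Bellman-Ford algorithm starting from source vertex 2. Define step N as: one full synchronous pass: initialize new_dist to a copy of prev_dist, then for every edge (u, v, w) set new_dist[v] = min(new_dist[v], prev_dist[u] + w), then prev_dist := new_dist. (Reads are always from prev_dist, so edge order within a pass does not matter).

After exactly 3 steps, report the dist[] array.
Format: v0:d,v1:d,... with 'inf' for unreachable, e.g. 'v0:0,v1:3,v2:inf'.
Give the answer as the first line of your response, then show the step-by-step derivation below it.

v0:inf,v1:14,v2:0,v3:7,v4:5,v5:32

step 1: dist = v0:inf,v1:inf,v2:0,v3:7,v4:5,v5:inf
step 2: dist = v0:inf,v1:14,v2:0,v3:7,v4:5,v5:inf
step 3: dist = v0:inf,v1:14,v2:0,v3:7,v4:5,v5:32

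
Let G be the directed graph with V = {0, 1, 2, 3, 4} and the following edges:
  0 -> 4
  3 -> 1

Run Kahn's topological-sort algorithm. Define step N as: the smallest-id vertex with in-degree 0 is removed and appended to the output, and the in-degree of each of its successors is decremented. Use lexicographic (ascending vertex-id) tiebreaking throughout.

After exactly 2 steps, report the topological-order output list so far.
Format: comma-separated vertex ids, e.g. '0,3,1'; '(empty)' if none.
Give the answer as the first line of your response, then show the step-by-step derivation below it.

0,2

step 1: output 0; order=[0]; indeg=(0,1,0,0,0)
step 2: output 2; order=[0,2]; indeg=(0,1,0,0,0)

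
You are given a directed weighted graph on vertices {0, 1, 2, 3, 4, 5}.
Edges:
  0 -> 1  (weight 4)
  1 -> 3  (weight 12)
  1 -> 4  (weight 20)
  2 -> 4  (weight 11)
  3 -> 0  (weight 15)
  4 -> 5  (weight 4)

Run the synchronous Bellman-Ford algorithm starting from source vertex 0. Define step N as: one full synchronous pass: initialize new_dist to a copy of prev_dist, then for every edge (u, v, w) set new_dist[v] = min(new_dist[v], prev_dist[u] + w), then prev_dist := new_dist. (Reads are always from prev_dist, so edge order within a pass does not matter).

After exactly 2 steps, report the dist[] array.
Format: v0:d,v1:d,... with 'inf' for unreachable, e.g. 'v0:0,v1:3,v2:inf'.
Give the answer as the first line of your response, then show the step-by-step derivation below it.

v0:0,v1:4,v2:inf,v3:16,v4:24,v5:inf

step 1: dist = v0:0,v1:4,v2:inf,v3:inf,v4:inf,v5:inf
step 2: dist = v0:0,v1:4,v2:inf,v3:16,v4:24,v5:inf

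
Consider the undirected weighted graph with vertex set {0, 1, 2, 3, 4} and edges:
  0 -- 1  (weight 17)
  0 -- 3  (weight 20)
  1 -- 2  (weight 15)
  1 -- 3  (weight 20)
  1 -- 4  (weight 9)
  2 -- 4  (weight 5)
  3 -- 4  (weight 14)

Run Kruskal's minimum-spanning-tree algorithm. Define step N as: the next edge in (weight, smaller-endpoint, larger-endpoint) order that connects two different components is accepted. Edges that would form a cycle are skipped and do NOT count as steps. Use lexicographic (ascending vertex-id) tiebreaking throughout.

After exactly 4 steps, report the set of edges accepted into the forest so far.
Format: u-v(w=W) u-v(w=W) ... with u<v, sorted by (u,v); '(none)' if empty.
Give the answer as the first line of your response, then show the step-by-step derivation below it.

0-1(w=17) 1-4(w=9) 2-4(w=5) 3-4(w=14)

step 1: add edge 2-4 (w=5); MST = {2-4(w=5)}
step 2: add edge 1-4 (w=9); MST = {1-4(w=9) 2-4(w=5)}
step 3: add edge 3-4 (w=14); MST = {1-4(w=9) 2-4(w=5) 3-4(w=14)}
step 4: add edge 0-1 (w=17); MST = {0-1(w=17) 1-4(w=9) 2-4(w=5) 3-4(w=14)}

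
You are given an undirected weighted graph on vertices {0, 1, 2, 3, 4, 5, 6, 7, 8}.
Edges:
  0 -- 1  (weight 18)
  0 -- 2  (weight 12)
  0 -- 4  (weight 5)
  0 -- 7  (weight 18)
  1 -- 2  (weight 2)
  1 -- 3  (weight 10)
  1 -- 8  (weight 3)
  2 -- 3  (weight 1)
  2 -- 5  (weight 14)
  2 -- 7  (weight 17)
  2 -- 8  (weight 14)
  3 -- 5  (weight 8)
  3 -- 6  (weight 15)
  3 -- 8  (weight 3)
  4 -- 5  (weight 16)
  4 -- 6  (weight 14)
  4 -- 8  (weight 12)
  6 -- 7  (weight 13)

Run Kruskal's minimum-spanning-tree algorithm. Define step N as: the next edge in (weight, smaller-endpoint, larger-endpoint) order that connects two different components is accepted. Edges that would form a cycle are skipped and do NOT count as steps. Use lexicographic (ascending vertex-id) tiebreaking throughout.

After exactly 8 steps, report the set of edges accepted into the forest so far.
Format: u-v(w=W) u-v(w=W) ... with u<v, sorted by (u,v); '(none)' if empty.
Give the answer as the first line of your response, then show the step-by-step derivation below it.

0-2(w=12) 0-4(w=5) 1-2(w=2) 1-8(w=3) 2-3(w=1) 3-5(w=8) 4-6(w=14) 6-7(w=13)

step 1: add edge 2-3 (w=1); MST = {2-3(w=1)}
step 2: add edge 1-2 (w=2); MST = {1-2(w=2) 2-3(w=1)}
step 3: add edge 1-8 (w=3); MST = {1-2(w=2) 1-8(w=3) 2-3(w=1)}
step 4: add edge 0-4 (w=5); MST = {0-4(w=5) 1-2(w=2) 1-8(w=3) 2-3(w=1)}
step 5: add edge 3-5 (w=8); MST = {0-4(w=5) 1-2(w=2) 1-8(w=3) 2-3(w=1) 3-5(w=8)}
step 6: add edge 0-2 (w=12); MST = {0-2(w=12) 0-4(w=5) 1-2(w=2) 1-8(w=3) 2-3(w=1) 3-5(w=8)}
step 7: add edge 6-7 (w=13); MST = {0-2(w=12) 0-4(w=5) 1-2(w=2) 1-8(w=3) 2-3(w=1) 3-5(w=8) 6-7(w=13)}
step 8: add edge 4-6 (w=14); MST = {0-2(w=12) 0-4(w=5) 1-2(w=2) 1-8(w=3) 2-3(w=1) 3-5(w=8) 4-6(w=14) 6-7(w=13)}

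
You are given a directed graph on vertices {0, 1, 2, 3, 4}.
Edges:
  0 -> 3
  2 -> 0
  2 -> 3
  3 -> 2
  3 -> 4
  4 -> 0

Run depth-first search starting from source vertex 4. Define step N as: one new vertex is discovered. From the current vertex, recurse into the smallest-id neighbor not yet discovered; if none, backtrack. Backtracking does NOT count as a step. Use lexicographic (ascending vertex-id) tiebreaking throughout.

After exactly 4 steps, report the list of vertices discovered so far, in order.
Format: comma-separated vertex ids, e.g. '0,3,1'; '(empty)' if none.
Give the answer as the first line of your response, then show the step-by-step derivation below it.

4,0,3,2

step 1: discover 4; path=4; order=4
step 2: discover 0; path=4>0; order=4,0
step 3: discover 3; path=4>0>3; order=4,0,3
step 4: discover 2; path=4>0>3>2; order=4,0,3,2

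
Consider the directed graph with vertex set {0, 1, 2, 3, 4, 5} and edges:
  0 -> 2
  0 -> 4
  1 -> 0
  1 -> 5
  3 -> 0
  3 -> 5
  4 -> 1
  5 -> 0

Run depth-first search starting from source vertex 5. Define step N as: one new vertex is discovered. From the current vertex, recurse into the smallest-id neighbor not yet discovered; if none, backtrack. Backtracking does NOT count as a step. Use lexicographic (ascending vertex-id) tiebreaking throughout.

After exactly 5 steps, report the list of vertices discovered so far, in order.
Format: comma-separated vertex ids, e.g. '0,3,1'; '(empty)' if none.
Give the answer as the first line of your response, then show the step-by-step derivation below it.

5,0,2,4,1

step 1: discover 5; path=5; order=5
step 2: discover 0; path=5>0; order=5,0
step 3: discover 2; path=5>0>2; order=5,0,2
step 4: discover 4; path=5>0>4; order=5,0,2,4
step 5: discover 1; path=5>0>4>1; order=5,0,2,4,1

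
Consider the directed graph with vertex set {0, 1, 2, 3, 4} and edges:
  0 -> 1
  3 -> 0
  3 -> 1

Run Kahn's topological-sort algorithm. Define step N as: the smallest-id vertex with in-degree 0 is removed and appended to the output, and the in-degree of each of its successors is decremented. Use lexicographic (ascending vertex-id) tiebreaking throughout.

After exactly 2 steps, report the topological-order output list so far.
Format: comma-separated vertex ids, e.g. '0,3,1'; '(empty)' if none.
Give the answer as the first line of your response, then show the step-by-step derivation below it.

2,3

step 1: output 2; order=[2]; indeg=(1,2,0,0,0)
step 2: output 3; order=[2,3]; indeg=(0,1,0,0,0)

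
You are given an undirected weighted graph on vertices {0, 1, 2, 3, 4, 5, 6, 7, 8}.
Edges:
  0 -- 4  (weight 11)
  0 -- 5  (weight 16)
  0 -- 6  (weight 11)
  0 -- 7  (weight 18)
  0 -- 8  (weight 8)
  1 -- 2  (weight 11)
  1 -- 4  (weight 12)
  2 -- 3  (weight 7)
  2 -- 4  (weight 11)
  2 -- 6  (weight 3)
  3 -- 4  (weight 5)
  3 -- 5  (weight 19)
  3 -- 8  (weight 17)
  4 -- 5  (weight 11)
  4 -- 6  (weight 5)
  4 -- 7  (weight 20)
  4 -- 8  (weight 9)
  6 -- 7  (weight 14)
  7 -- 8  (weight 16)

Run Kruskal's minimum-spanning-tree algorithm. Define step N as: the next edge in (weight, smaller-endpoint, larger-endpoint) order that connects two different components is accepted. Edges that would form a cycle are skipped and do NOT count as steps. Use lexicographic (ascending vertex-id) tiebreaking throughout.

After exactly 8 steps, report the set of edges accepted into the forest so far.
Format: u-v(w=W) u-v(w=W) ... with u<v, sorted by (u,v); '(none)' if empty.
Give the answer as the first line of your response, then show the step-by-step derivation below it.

0-8(w=8) 1-2(w=11) 2-6(w=3) 3-4(w=5) 4-5(w=11) 4-6(w=5) 4-8(w=9) 6-7(w=14)

step 1: add edge 2-6 (w=3); MST = {2-6(w=3)}
step 2: add edge 3-4 (w=5); MST = {2-6(w=3) 3-4(w=5)}
step 3: add edge 4-6 (w=5); MST = {2-6(w=3) 3-4(w=5) 4-6(w=5)}
step 4: add edge 0-8 (w=8); MST = {0-8(w=8) 2-6(w=3) 3-4(w=5) 4-6(w=5)}
step 5: add edge 4-8 (w=9); MST = {0-8(w=8) 2-6(w=3) 3-4(w=5) 4-6(w=5) 4-8(w=9)}
step 6: add edge 1-2 (w=11); MST = {0-8(w=8) 1-2(w=11) 2-6(w=3) 3-4(w=5) 4-6(w=5) 4-8(w=9)}
step 7: add edge 4-5 (w=11); MST = {0-8(w=8) 1-2(w=11) 2-6(w=3) 3-4(w=5) 4-5(w=11) 4-6(w=5) 4-8(w=9)}
step 8: add edge 6-7 (w=14); MST = {0-8(w=8) 1-2(w=11) 2-6(w=3) 3-4(w=5) 4-5(w=11) 4-6(w=5) 4-8(w=9) 6-7(w=14)}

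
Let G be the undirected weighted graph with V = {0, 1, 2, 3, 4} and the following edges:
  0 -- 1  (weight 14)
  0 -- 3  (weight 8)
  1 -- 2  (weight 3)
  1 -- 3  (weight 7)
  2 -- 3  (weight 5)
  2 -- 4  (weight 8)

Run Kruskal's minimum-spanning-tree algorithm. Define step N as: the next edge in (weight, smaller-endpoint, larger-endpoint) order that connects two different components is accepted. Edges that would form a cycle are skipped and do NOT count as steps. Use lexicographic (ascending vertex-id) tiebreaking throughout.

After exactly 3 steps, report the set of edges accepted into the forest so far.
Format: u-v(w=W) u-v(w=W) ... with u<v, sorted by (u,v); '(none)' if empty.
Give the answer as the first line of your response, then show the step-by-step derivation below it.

0-3(w=8) 1-2(w=3) 2-3(w=5)

step 1: add edge 1-2 (w=3); MST = {1-2(w=3)}
step 2: add edge 2-3 (w=5); MST = {1-2(w=3) 2-3(w=5)}
step 3: add edge 0-3 (w=8); MST = {0-3(w=8) 1-2(w=3) 2-3(w=5)}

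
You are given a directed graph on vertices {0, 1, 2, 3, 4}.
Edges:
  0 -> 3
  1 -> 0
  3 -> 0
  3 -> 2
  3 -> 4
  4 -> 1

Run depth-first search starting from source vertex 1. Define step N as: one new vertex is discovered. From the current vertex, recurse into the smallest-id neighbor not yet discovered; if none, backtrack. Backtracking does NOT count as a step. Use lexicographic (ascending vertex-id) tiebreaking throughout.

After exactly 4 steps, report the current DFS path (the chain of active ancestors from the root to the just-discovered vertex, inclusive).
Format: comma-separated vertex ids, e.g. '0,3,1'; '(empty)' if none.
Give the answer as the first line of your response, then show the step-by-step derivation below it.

1,0,3,2

step 1: discover 1; path=1; order=1
step 2: discover 0; path=1>0; order=1,0
step 3: discover 3; path=1>0>3; order=1,0,3
step 4: discover 2; path=1>0>3>2; order=1,0,3,2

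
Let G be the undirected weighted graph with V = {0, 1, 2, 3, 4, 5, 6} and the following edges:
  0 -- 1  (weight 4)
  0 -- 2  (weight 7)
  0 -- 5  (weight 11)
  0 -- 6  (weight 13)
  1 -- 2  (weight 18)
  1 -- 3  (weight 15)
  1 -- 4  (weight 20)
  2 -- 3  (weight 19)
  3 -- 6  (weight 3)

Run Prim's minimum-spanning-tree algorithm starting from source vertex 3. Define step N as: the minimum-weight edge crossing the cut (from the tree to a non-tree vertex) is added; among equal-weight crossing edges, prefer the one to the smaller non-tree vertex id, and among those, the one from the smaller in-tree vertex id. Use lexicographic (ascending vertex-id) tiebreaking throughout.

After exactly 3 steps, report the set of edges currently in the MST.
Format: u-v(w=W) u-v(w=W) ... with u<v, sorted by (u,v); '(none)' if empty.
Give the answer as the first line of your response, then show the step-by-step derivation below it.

0-1(w=4) 0-6(w=13) 3-6(w=3)

step 1: add edge 3-6 (w=3); MST = {3-6(w=3)}
step 2: add edge 0-6 (w=13); MST = {0-6(w=13) 3-6(w=3)}
step 3: add edge 0-1 (w=4); MST = {0-1(w=4) 0-6(w=13) 3-6(w=3)}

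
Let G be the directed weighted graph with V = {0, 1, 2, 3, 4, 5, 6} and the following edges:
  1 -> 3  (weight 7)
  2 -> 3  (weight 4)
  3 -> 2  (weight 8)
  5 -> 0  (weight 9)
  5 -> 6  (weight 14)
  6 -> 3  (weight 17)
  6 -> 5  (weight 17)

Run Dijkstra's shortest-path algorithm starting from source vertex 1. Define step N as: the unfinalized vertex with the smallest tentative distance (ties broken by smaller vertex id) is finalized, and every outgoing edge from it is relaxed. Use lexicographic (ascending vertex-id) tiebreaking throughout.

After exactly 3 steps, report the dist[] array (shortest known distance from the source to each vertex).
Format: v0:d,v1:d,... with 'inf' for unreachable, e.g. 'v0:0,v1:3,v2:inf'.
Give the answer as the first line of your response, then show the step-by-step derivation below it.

v0:inf,v1:0,v2:15,v3:7,v4:inf,v5:inf,v6:inf

step 1: dist = v0:inf,v1:0,v2:inf,v3:7,v4:inf,v5:inf,v6:inf
step 2: dist = v0:inf,v1:0,v2:15,v3:7,v4:inf,v5:inf,v6:inf
step 3: dist = v0:inf,v1:0,v2:15,v3:7,v4:inf,v5:inf,v6:inf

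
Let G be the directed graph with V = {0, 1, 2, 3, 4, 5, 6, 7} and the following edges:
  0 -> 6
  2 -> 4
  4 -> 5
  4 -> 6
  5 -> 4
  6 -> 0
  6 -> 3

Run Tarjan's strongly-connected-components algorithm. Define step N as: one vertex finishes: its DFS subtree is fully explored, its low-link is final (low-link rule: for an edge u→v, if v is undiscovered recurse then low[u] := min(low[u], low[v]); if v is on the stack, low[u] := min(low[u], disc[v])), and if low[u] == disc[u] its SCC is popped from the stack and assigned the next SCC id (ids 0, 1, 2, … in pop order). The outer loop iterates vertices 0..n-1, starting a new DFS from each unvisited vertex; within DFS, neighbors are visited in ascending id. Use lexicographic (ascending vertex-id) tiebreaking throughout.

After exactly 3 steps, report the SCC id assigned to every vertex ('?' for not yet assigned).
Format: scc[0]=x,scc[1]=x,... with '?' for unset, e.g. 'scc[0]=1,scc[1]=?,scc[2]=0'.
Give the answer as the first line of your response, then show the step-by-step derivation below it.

scc[0]=1,scc[1]=?,scc[2]=?,scc[3]=0,scc[4]=?,scc[5]=?,scc[6]=1,scc[7]=?

step 1: low=(low[0]=0,low[1]=?,low[2]=?,low[3]=2,low[4]=?,low[5]=?,low[6]=0,low[7]=?); scc=(scc[0]=?,scc[1]=?,scc[2]=?,scc[3]=0,scc[4]=?,scc[5]=?,scc[6]=?,scc[7]=?)
step 2: low=(low[0]=0,low[1]=?,low[2]=?,low[3]=2,low[4]=?,low[5]=?,low[6]=0,low[7]=?); scc=(scc[0]=?,scc[1]=?,scc[2]=?,scc[3]=0,scc[4]=?,scc[5]=?,scc[6]=?,scc[7]=?)
step 3: low=(low[0]=0,low[1]=?,low[2]=?,low[3]=2,low[4]=?,low[5]=?,low[6]=0,low[7]=?); scc=(scc[0]=1,scc[1]=?,scc[2]=?,scc[3]=0,scc[4]=?,scc[5]=?,scc[6]=1,scc[7]=?)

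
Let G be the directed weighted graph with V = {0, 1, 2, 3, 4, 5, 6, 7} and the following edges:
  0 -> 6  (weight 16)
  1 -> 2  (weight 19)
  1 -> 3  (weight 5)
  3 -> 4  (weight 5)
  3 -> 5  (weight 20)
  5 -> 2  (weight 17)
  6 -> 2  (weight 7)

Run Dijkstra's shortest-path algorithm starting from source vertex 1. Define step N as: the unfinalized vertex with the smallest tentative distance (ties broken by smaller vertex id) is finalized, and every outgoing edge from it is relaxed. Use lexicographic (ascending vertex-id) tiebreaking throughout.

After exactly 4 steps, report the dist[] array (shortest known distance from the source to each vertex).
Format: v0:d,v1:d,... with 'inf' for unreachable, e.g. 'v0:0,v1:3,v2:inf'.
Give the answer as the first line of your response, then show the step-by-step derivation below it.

v0:inf,v1:0,v2:19,v3:5,v4:10,v5:25,v6:inf,v7:inf

step 1: dist = v0:inf,v1:0,v2:19,v3:5,v4:inf,v5:inf,v6:inf,v7:inf
step 2: dist = v0:inf,v1:0,v2:19,v3:5,v4:10,v5:25,v6:inf,v7:inf
step 3: dist = v0:inf,v1:0,v2:19,v3:5,v4:10,v5:25,v6:inf,v7:inf
step 4: dist = v0:inf,v1:0,v2:19,v3:5,v4:10,v5:25,v6:inf,v7:inf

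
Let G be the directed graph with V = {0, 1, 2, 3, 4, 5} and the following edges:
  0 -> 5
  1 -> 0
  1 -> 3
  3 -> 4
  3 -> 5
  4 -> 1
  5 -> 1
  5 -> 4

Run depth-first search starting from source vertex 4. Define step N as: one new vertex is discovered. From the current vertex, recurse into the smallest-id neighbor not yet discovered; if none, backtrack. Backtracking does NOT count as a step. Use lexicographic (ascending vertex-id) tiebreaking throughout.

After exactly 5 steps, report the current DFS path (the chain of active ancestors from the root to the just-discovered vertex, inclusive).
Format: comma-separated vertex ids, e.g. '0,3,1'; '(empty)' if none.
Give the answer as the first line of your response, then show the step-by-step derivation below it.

4,1,3

step 1: discover 4; path=4; order=4
step 2: discover 1; path=4>1; order=4,1
step 3: discover 0; path=4>1>0; order=4,1,0
step 4: discover 5; path=4>1>0>5; order=4,1,0,5
step 5: discover 3; path=4>1>3; order=4,1,0,5,3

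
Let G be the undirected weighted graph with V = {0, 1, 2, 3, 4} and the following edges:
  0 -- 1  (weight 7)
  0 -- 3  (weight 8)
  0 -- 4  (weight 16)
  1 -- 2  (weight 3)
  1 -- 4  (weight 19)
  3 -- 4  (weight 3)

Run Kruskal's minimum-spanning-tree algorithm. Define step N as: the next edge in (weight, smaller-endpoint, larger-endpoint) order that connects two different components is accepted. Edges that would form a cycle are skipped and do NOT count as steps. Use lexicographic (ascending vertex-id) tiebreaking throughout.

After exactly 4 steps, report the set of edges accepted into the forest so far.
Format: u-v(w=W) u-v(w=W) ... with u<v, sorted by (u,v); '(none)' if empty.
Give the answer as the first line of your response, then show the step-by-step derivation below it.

0-1(w=7) 0-3(w=8) 1-2(w=3) 3-4(w=3)

step 1: add edge 1-2 (w=3); MST = {1-2(w=3)}
step 2: add edge 3-4 (w=3); MST = {1-2(w=3) 3-4(w=3)}
step 3: add edge 0-1 (w=7); MST = {0-1(w=7) 1-2(w=3) 3-4(w=3)}
step 4: add edge 0-3 (w=8); MST = {0-1(w=7) 0-3(w=8) 1-2(w=3) 3-4(w=3)}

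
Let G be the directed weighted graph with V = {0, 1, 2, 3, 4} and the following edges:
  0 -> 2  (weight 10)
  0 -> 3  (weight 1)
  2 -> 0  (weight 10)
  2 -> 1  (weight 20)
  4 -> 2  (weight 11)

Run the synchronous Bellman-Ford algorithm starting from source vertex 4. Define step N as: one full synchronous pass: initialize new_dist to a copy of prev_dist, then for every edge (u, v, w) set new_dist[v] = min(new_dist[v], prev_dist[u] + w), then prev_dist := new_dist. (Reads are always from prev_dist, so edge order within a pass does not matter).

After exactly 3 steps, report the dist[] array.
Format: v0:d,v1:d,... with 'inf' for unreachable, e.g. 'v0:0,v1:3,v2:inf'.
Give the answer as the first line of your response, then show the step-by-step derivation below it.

v0:21,v1:31,v2:11,v3:22,v4:0

step 1: dist = v0:inf,v1:inf,v2:11,v3:inf,v4:0
step 2: dist = v0:21,v1:31,v2:11,v3:inf,v4:0
step 3: dist = v0:21,v1:31,v2:11,v3:22,v4:0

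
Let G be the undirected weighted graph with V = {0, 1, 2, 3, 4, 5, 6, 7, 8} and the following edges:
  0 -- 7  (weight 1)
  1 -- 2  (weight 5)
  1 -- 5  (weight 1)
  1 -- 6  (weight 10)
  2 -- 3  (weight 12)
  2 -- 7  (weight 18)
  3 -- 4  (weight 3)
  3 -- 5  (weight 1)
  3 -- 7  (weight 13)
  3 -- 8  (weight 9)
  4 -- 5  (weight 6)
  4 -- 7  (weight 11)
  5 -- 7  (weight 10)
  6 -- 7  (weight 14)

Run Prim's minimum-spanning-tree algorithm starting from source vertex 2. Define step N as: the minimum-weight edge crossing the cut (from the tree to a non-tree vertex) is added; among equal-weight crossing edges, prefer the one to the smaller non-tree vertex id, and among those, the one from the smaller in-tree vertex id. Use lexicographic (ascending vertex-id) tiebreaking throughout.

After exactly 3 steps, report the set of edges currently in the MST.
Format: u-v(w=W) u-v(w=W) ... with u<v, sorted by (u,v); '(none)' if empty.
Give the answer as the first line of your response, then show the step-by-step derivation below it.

1-2(w=5) 1-5(w=1) 3-5(w=1)

step 1: add edge 1-2 (w=5); MST = {1-2(w=5)}
step 2: add edge 1-5 (w=1); MST = {1-2(w=5) 1-5(w=1)}
step 3: add edge 3-5 (w=1); MST = {1-2(w=5) 1-5(w=1) 3-5(w=1)}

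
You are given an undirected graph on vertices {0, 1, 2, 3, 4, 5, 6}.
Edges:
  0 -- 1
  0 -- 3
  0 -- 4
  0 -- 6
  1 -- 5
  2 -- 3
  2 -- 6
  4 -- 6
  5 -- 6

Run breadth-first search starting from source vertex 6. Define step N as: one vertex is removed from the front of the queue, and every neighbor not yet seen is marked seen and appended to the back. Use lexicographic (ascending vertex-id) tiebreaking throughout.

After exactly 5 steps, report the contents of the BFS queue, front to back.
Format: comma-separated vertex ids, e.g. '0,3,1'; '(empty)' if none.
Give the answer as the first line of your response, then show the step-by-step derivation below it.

1,3

step 1: dequeue 6; queue=[0,2,4,5]; order=6
step 2: dequeue 0; queue=[2,4,5,1,3]; order=6,0
step 3: dequeue 2; queue=[4,5,1,3]; order=6,0,2
step 4: dequeue 4; queue=[5,1,3]; order=6,0,2,4
step 5: dequeue 5; queue=[1,3]; order=6,0,2,4,5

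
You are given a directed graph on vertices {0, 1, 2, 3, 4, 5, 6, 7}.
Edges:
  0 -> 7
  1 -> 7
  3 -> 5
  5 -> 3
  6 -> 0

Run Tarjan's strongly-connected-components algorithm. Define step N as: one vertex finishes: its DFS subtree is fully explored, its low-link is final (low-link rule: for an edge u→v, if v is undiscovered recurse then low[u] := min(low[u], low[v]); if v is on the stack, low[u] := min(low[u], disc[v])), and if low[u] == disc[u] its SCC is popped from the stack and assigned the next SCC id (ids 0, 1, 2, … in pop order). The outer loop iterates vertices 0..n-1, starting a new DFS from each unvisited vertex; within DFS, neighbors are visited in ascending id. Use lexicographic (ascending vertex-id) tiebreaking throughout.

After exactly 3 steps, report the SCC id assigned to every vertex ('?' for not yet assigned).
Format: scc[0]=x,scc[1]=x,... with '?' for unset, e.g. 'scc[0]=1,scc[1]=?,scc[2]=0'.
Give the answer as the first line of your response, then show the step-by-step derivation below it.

scc[0]=1,scc[1]=2,scc[2]=?,scc[3]=?,scc[4]=?,scc[5]=?,scc[6]=?,scc[7]=0

step 1: low=(low[0]=0,low[1]=?,low[2]=?,low[3]=?,low[4]=?,low[5]=?,low[6]=?,low[7]=1); scc=(scc[0]=?,scc[1]=?,scc[2]=?,scc[3]=?,scc[4]=?,scc[5]=?,scc[6]=?,scc[7]=0)
step 2: low=(low[0]=0,low[1]=?,low[2]=?,low[3]=?,low[4]=?,low[5]=?,low[6]=?,low[7]=1); scc=(scc[0]=1,scc[1]=?,scc[2]=?,scc[3]=?,scc[4]=?,scc[5]=?,scc[6]=?,scc[7]=0)
step 3: low=(low[0]=0,low[1]=2,low[2]=?,low[3]=?,low[4]=?,low[5]=?,low[6]=?,low[7]=1); scc=(scc[0]=1,scc[1]=2,scc[2]=?,scc[3]=?,scc[4]=?,scc[5]=?,scc[6]=?,scc[7]=0)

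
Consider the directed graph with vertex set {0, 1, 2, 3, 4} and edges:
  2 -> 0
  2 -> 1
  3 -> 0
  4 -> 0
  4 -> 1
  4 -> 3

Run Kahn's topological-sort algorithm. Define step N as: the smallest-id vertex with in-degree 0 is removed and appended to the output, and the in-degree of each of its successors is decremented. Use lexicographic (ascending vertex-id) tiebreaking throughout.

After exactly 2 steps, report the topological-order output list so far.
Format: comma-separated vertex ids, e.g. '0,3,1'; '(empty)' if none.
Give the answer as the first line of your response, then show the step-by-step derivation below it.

2,4

step 1: output 2; order=[2]; indeg=(2,1,0,1,0)
step 2: output 4; order=[2,4]; indeg=(1,0,0,0,0)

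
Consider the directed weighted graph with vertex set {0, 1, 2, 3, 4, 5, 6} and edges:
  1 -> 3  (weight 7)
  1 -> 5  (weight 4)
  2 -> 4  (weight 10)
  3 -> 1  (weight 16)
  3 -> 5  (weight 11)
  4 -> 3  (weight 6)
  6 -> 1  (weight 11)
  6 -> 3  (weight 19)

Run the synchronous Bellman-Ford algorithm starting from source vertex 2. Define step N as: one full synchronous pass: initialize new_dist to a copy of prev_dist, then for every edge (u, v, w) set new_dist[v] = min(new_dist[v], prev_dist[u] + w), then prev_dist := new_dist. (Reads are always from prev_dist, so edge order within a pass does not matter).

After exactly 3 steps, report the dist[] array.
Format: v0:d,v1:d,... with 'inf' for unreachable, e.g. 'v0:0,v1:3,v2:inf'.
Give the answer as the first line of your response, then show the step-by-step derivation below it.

v0:inf,v1:32,v2:0,v3:16,v4:10,v5:27,v6:inf

step 1: dist = v0:inf,v1:inf,v2:0,v3:inf,v4:10,v5:inf,v6:inf
step 2: dist = v0:inf,v1:inf,v2:0,v3:16,v4:10,v5:inf,v6:inf
step 3: dist = v0:inf,v1:32,v2:0,v3:16,v4:10,v5:27,v6:inf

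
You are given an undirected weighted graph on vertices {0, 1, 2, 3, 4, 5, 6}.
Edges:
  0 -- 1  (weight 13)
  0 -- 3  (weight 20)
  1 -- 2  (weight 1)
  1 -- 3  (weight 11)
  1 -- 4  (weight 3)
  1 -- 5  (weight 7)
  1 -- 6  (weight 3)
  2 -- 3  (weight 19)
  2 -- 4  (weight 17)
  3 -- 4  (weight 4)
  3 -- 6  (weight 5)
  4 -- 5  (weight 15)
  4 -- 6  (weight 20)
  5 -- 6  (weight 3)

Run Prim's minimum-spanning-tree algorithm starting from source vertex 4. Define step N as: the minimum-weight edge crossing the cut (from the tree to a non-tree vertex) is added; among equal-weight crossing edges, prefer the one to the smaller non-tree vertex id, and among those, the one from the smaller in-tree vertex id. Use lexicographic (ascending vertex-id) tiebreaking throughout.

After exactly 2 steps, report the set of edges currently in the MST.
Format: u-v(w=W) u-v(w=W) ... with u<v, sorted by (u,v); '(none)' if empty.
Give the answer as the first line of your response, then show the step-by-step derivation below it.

1-2(w=1) 1-4(w=3)

step 1: add edge 1-4 (w=3); MST = {1-4(w=3)}
step 2: add edge 1-2 (w=1); MST = {1-2(w=1) 1-4(w=3)}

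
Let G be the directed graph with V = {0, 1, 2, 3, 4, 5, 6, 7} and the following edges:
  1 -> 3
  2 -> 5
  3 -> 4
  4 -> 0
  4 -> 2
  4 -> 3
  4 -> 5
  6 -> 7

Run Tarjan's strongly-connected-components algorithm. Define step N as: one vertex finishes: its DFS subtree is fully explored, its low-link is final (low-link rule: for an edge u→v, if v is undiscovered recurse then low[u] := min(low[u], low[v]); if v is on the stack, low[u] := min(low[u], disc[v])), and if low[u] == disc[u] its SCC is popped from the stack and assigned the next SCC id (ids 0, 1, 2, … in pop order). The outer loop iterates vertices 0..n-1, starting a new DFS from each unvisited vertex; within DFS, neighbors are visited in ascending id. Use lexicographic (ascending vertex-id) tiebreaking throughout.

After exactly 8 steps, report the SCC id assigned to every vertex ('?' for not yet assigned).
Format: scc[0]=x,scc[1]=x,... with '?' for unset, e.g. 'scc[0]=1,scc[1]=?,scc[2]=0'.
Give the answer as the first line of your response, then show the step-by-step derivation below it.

scc[0]=0,scc[1]=4,scc[2]=2,scc[3]=3,scc[4]=3,scc[5]=1,scc[6]=6,scc[7]=5

step 1: low=(low[0]=0,low[1]=?,low[2]=?,low[3]=?,low[4]=?,low[5]=?,low[6]=?,low[7]=?); scc=(scc[0]=0,scc[1]=?,scc[2]=?,scc[3]=?,scc[4]=?,scc[5]=?,scc[6]=?,scc[7]=?)
step 2: low=(low[0]=0,low[1]=1,low[2]=4,low[3]=2,low[4]=3,low[5]=5,low[6]=?,low[7]=?); scc=(scc[0]=0,scc[1]=?,scc[2]=?,scc[3]=?,scc[4]=?,scc[5]=1,scc[6]=?,scc[7]=?)
step 3: low=(low[0]=0,low[1]=1,low[2]=4,low[3]=2,low[4]=3,low[5]=5,low[6]=?,low[7]=?); scc=(scc[0]=0,scc[1]=?,scc[2]=2,scc[3]=?,scc[4]=?,scc[5]=1,scc[6]=?,scc[7]=?)
step 4: low=(low[0]=0,low[1]=1,low[2]=4,low[3]=2,low[4]=2,low[5]=5,low[6]=?,low[7]=?); scc=(scc[0]=0,scc[1]=?,scc[2]=2,scc[3]=?,scc[4]=?,scc[5]=1,scc[6]=?,scc[7]=?)
step 5: low=(low[0]=0,low[1]=1,low[2]=4,low[3]=2,low[4]=2,low[5]=5,low[6]=?,low[7]=?); scc=(scc[0]=0,scc[1]=?,scc[2]=2,scc[3]=3,scc[4]=3,scc[5]=1,scc[6]=?,scc[7]=?)
step 6: low=(low[0]=0,low[1]=1,low[2]=4,low[3]=2,low[4]=2,low[5]=5,low[6]=?,low[7]=?); scc=(scc[0]=0,scc[1]=4,scc[2]=2,scc[3]=3,scc[4]=3,scc[5]=1,scc[6]=?,scc[7]=?)
step 7: low=(low[0]=0,low[1]=1,low[2]=4,low[3]=2,low[4]=2,low[5]=5,low[6]=6,low[7]=7); scc=(scc[0]=0,scc[1]=4,scc[2]=2,scc[3]=3,scc[4]=3,scc[5]=1,scc[6]=?,scc[7]=5)
step 8: low=(low[0]=0,low[1]=1,low[2]=4,low[3]=2,low[4]=2,low[5]=5,low[6]=6,low[7]=7); scc=(scc[0]=0,scc[1]=4,scc[2]=2,scc[3]=3,scc[4]=3,scc[5]=1,scc[6]=6,scc[7]=5)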